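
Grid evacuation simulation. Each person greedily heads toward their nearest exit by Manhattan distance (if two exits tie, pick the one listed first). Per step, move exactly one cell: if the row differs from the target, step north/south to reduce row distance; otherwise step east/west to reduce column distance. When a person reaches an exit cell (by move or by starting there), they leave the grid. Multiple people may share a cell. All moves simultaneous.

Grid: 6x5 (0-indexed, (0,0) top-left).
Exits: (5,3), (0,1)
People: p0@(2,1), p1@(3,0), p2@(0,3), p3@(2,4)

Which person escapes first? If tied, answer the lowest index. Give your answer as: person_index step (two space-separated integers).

Step 1: p0:(2,1)->(1,1) | p1:(3,0)->(2,0) | p2:(0,3)->(0,2) | p3:(2,4)->(3,4)
Step 2: p0:(1,1)->(0,1)->EXIT | p1:(2,0)->(1,0) | p2:(0,2)->(0,1)->EXIT | p3:(3,4)->(4,4)
Step 3: p0:escaped | p1:(1,0)->(0,0) | p2:escaped | p3:(4,4)->(5,4)
Step 4: p0:escaped | p1:(0,0)->(0,1)->EXIT | p2:escaped | p3:(5,4)->(5,3)->EXIT
Exit steps: [2, 4, 2, 4]
First to escape: p0 at step 2

Answer: 0 2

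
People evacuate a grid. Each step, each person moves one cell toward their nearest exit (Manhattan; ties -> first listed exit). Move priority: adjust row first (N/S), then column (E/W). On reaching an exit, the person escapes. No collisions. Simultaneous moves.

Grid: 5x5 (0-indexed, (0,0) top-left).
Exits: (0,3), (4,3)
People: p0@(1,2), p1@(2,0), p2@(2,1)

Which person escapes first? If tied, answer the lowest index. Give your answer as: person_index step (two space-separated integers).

Step 1: p0:(1,2)->(0,2) | p1:(2,0)->(1,0) | p2:(2,1)->(1,1)
Step 2: p0:(0,2)->(0,3)->EXIT | p1:(1,0)->(0,0) | p2:(1,1)->(0,1)
Step 3: p0:escaped | p1:(0,0)->(0,1) | p2:(0,1)->(0,2)
Step 4: p0:escaped | p1:(0,1)->(0,2) | p2:(0,2)->(0,3)->EXIT
Step 5: p0:escaped | p1:(0,2)->(0,3)->EXIT | p2:escaped
Exit steps: [2, 5, 4]
First to escape: p0 at step 2

Answer: 0 2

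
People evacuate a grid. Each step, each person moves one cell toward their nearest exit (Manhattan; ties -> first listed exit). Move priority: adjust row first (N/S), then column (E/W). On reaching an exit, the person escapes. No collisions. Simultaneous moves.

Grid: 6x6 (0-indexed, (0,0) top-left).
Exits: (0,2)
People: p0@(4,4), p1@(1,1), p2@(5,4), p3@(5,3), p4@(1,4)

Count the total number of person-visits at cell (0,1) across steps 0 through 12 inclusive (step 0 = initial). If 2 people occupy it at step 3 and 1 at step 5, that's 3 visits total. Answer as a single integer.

Answer: 1

Derivation:
Step 0: p0@(4,4) p1@(1,1) p2@(5,4) p3@(5,3) p4@(1,4) -> at (0,1): 0 [-], cum=0
Step 1: p0@(3,4) p1@(0,1) p2@(4,4) p3@(4,3) p4@(0,4) -> at (0,1): 1 [p1], cum=1
Step 2: p0@(2,4) p1@ESC p2@(3,4) p3@(3,3) p4@(0,3) -> at (0,1): 0 [-], cum=1
Step 3: p0@(1,4) p1@ESC p2@(2,4) p3@(2,3) p4@ESC -> at (0,1): 0 [-], cum=1
Step 4: p0@(0,4) p1@ESC p2@(1,4) p3@(1,3) p4@ESC -> at (0,1): 0 [-], cum=1
Step 5: p0@(0,3) p1@ESC p2@(0,4) p3@(0,3) p4@ESC -> at (0,1): 0 [-], cum=1
Step 6: p0@ESC p1@ESC p2@(0,3) p3@ESC p4@ESC -> at (0,1): 0 [-], cum=1
Step 7: p0@ESC p1@ESC p2@ESC p3@ESC p4@ESC -> at (0,1): 0 [-], cum=1
Total visits = 1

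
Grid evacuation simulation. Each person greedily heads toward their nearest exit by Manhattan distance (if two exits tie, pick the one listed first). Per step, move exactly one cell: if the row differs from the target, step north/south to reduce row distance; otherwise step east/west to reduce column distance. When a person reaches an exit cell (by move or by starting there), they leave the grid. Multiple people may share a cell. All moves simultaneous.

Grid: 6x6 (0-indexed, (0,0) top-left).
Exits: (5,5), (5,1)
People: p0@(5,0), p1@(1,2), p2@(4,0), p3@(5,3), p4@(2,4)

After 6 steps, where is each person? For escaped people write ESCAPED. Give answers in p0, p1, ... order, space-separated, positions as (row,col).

Step 1: p0:(5,0)->(5,1)->EXIT | p1:(1,2)->(2,2) | p2:(4,0)->(5,0) | p3:(5,3)->(5,4) | p4:(2,4)->(3,4)
Step 2: p0:escaped | p1:(2,2)->(3,2) | p2:(5,0)->(5,1)->EXIT | p3:(5,4)->(5,5)->EXIT | p4:(3,4)->(4,4)
Step 3: p0:escaped | p1:(3,2)->(4,2) | p2:escaped | p3:escaped | p4:(4,4)->(5,4)
Step 4: p0:escaped | p1:(4,2)->(5,2) | p2:escaped | p3:escaped | p4:(5,4)->(5,5)->EXIT
Step 5: p0:escaped | p1:(5,2)->(5,1)->EXIT | p2:escaped | p3:escaped | p4:escaped

ESCAPED ESCAPED ESCAPED ESCAPED ESCAPED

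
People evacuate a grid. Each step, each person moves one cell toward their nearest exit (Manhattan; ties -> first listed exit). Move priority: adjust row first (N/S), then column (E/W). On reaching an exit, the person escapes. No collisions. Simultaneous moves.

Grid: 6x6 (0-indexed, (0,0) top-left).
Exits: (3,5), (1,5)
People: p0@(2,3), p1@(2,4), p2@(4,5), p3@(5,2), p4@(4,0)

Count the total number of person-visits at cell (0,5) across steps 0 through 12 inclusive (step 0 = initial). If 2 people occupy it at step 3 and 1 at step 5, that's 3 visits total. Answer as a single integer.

Answer: 0

Derivation:
Step 0: p0@(2,3) p1@(2,4) p2@(4,5) p3@(5,2) p4@(4,0) -> at (0,5): 0 [-], cum=0
Step 1: p0@(3,3) p1@(3,4) p2@ESC p3@(4,2) p4@(3,0) -> at (0,5): 0 [-], cum=0
Step 2: p0@(3,4) p1@ESC p2@ESC p3@(3,2) p4@(3,1) -> at (0,5): 0 [-], cum=0
Step 3: p0@ESC p1@ESC p2@ESC p3@(3,3) p4@(3,2) -> at (0,5): 0 [-], cum=0
Step 4: p0@ESC p1@ESC p2@ESC p3@(3,4) p4@(3,3) -> at (0,5): 0 [-], cum=0
Step 5: p0@ESC p1@ESC p2@ESC p3@ESC p4@(3,4) -> at (0,5): 0 [-], cum=0
Step 6: p0@ESC p1@ESC p2@ESC p3@ESC p4@ESC -> at (0,5): 0 [-], cum=0
Total visits = 0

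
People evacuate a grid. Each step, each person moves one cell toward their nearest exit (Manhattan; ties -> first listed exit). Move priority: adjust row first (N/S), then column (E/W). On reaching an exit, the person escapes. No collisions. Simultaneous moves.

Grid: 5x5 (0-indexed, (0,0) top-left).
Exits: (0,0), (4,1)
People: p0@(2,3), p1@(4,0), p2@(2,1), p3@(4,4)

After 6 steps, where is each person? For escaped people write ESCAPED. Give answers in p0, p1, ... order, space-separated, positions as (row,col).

Step 1: p0:(2,3)->(3,3) | p1:(4,0)->(4,1)->EXIT | p2:(2,1)->(3,1) | p3:(4,4)->(4,3)
Step 2: p0:(3,3)->(4,3) | p1:escaped | p2:(3,1)->(4,1)->EXIT | p3:(4,3)->(4,2)
Step 3: p0:(4,3)->(4,2) | p1:escaped | p2:escaped | p3:(4,2)->(4,1)->EXIT
Step 4: p0:(4,2)->(4,1)->EXIT | p1:escaped | p2:escaped | p3:escaped

ESCAPED ESCAPED ESCAPED ESCAPED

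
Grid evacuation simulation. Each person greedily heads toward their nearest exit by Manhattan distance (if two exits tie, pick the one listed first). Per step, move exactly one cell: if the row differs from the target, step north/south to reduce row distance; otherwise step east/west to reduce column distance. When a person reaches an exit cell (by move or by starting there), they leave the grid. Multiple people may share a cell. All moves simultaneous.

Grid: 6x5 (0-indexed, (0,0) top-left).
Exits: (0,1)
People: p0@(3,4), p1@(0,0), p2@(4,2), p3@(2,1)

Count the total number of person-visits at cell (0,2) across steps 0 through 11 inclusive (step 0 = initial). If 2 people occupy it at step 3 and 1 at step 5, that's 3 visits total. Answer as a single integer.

Step 0: p0@(3,4) p1@(0,0) p2@(4,2) p3@(2,1) -> at (0,2): 0 [-], cum=0
Step 1: p0@(2,4) p1@ESC p2@(3,2) p3@(1,1) -> at (0,2): 0 [-], cum=0
Step 2: p0@(1,4) p1@ESC p2@(2,2) p3@ESC -> at (0,2): 0 [-], cum=0
Step 3: p0@(0,4) p1@ESC p2@(1,2) p3@ESC -> at (0,2): 0 [-], cum=0
Step 4: p0@(0,3) p1@ESC p2@(0,2) p3@ESC -> at (0,2): 1 [p2], cum=1
Step 5: p0@(0,2) p1@ESC p2@ESC p3@ESC -> at (0,2): 1 [p0], cum=2
Step 6: p0@ESC p1@ESC p2@ESC p3@ESC -> at (0,2): 0 [-], cum=2
Total visits = 2

Answer: 2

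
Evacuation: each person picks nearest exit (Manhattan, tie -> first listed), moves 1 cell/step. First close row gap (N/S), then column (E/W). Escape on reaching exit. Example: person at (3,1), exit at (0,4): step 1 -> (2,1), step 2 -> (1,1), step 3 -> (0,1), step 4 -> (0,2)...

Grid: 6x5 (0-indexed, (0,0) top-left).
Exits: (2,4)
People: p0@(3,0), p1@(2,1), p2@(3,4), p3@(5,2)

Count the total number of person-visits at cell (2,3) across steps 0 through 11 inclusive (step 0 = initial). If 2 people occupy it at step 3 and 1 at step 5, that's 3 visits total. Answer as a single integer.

Step 0: p0@(3,0) p1@(2,1) p2@(3,4) p3@(5,2) -> at (2,3): 0 [-], cum=0
Step 1: p0@(2,0) p1@(2,2) p2@ESC p3@(4,2) -> at (2,3): 0 [-], cum=0
Step 2: p0@(2,1) p1@(2,3) p2@ESC p3@(3,2) -> at (2,3): 1 [p1], cum=1
Step 3: p0@(2,2) p1@ESC p2@ESC p3@(2,2) -> at (2,3): 0 [-], cum=1
Step 4: p0@(2,3) p1@ESC p2@ESC p3@(2,3) -> at (2,3): 2 [p0,p3], cum=3
Step 5: p0@ESC p1@ESC p2@ESC p3@ESC -> at (2,3): 0 [-], cum=3
Total visits = 3

Answer: 3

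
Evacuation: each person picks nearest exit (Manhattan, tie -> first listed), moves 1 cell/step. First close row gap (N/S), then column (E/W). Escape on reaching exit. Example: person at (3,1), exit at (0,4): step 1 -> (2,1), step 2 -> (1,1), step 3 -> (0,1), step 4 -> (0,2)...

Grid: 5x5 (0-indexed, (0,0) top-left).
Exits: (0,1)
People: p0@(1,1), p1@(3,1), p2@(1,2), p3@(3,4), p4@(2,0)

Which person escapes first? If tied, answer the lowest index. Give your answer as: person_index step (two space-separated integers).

Step 1: p0:(1,1)->(0,1)->EXIT | p1:(3,1)->(2,1) | p2:(1,2)->(0,2) | p3:(3,4)->(2,4) | p4:(2,0)->(1,0)
Step 2: p0:escaped | p1:(2,1)->(1,1) | p2:(0,2)->(0,1)->EXIT | p3:(2,4)->(1,4) | p4:(1,0)->(0,0)
Step 3: p0:escaped | p1:(1,1)->(0,1)->EXIT | p2:escaped | p3:(1,4)->(0,4) | p4:(0,0)->(0,1)->EXIT
Step 4: p0:escaped | p1:escaped | p2:escaped | p3:(0,4)->(0,3) | p4:escaped
Step 5: p0:escaped | p1:escaped | p2:escaped | p3:(0,3)->(0,2) | p4:escaped
Step 6: p0:escaped | p1:escaped | p2:escaped | p3:(0,2)->(0,1)->EXIT | p4:escaped
Exit steps: [1, 3, 2, 6, 3]
First to escape: p0 at step 1

Answer: 0 1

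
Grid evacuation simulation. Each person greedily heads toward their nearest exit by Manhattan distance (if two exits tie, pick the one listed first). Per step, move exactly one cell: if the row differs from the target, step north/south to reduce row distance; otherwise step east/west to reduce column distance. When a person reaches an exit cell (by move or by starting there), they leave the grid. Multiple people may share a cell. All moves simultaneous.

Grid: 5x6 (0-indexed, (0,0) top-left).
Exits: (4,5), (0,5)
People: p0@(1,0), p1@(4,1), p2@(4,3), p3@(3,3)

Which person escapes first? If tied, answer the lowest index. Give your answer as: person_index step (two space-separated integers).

Answer: 2 2

Derivation:
Step 1: p0:(1,0)->(0,0) | p1:(4,1)->(4,2) | p2:(4,3)->(4,4) | p3:(3,3)->(4,3)
Step 2: p0:(0,0)->(0,1) | p1:(4,2)->(4,3) | p2:(4,4)->(4,5)->EXIT | p3:(4,3)->(4,4)
Step 3: p0:(0,1)->(0,2) | p1:(4,3)->(4,4) | p2:escaped | p3:(4,4)->(4,5)->EXIT
Step 4: p0:(0,2)->(0,3) | p1:(4,4)->(4,5)->EXIT | p2:escaped | p3:escaped
Step 5: p0:(0,3)->(0,4) | p1:escaped | p2:escaped | p3:escaped
Step 6: p0:(0,4)->(0,5)->EXIT | p1:escaped | p2:escaped | p3:escaped
Exit steps: [6, 4, 2, 3]
First to escape: p2 at step 2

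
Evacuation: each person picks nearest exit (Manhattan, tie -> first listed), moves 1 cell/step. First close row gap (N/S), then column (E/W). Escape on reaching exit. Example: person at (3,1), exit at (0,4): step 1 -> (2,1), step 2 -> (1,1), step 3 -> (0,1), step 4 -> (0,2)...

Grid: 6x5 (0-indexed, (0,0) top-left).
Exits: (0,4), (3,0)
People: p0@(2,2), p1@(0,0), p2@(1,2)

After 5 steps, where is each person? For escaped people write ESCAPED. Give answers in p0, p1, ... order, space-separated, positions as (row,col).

Step 1: p0:(2,2)->(3,2) | p1:(0,0)->(1,0) | p2:(1,2)->(0,2)
Step 2: p0:(3,2)->(3,1) | p1:(1,0)->(2,0) | p2:(0,2)->(0,3)
Step 3: p0:(3,1)->(3,0)->EXIT | p1:(2,0)->(3,0)->EXIT | p2:(0,3)->(0,4)->EXIT

ESCAPED ESCAPED ESCAPED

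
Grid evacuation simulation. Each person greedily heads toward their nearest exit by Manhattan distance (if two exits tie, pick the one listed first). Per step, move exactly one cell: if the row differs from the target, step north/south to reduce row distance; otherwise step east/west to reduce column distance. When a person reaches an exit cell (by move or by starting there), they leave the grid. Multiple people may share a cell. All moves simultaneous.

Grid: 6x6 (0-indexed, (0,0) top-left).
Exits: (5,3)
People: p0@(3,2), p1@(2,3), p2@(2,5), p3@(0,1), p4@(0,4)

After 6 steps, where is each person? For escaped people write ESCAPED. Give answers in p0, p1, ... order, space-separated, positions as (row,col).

Step 1: p0:(3,2)->(4,2) | p1:(2,3)->(3,3) | p2:(2,5)->(3,5) | p3:(0,1)->(1,1) | p4:(0,4)->(1,4)
Step 2: p0:(4,2)->(5,2) | p1:(3,3)->(4,3) | p2:(3,5)->(4,5) | p3:(1,1)->(2,1) | p4:(1,4)->(2,4)
Step 3: p0:(5,2)->(5,3)->EXIT | p1:(4,3)->(5,3)->EXIT | p2:(4,5)->(5,5) | p3:(2,1)->(3,1) | p4:(2,4)->(3,4)
Step 4: p0:escaped | p1:escaped | p2:(5,5)->(5,4) | p3:(3,1)->(4,1) | p4:(3,4)->(4,4)
Step 5: p0:escaped | p1:escaped | p2:(5,4)->(5,3)->EXIT | p3:(4,1)->(5,1) | p4:(4,4)->(5,4)
Step 6: p0:escaped | p1:escaped | p2:escaped | p3:(5,1)->(5,2) | p4:(5,4)->(5,3)->EXIT

ESCAPED ESCAPED ESCAPED (5,2) ESCAPED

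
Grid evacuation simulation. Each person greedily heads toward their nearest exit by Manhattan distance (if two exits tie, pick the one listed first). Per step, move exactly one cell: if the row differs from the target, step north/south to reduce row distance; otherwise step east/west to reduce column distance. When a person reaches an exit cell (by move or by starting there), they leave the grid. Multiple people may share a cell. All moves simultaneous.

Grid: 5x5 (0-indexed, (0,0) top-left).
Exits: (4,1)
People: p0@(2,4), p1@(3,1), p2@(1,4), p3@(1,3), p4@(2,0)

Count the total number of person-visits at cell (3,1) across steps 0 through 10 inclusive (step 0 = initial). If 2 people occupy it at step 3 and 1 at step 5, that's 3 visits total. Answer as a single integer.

Step 0: p0@(2,4) p1@(3,1) p2@(1,4) p3@(1,3) p4@(2,0) -> at (3,1): 1 [p1], cum=1
Step 1: p0@(3,4) p1@ESC p2@(2,4) p3@(2,3) p4@(3,0) -> at (3,1): 0 [-], cum=1
Step 2: p0@(4,4) p1@ESC p2@(3,4) p3@(3,3) p4@(4,0) -> at (3,1): 0 [-], cum=1
Step 3: p0@(4,3) p1@ESC p2@(4,4) p3@(4,3) p4@ESC -> at (3,1): 0 [-], cum=1
Step 4: p0@(4,2) p1@ESC p2@(4,3) p3@(4,2) p4@ESC -> at (3,1): 0 [-], cum=1
Step 5: p0@ESC p1@ESC p2@(4,2) p3@ESC p4@ESC -> at (3,1): 0 [-], cum=1
Step 6: p0@ESC p1@ESC p2@ESC p3@ESC p4@ESC -> at (3,1): 0 [-], cum=1
Total visits = 1

Answer: 1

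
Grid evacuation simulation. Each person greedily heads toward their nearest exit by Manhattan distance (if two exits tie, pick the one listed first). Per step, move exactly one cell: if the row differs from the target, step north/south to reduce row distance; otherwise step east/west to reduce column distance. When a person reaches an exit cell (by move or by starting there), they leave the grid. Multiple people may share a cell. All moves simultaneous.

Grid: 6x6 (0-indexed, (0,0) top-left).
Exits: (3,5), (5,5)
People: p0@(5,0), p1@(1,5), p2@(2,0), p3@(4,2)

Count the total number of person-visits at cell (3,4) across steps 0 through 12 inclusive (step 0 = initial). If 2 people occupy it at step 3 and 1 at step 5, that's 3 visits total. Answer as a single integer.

Answer: 2

Derivation:
Step 0: p0@(5,0) p1@(1,5) p2@(2,0) p3@(4,2) -> at (3,4): 0 [-], cum=0
Step 1: p0@(5,1) p1@(2,5) p2@(3,0) p3@(3,2) -> at (3,4): 0 [-], cum=0
Step 2: p0@(5,2) p1@ESC p2@(3,1) p3@(3,3) -> at (3,4): 0 [-], cum=0
Step 3: p0@(5,3) p1@ESC p2@(3,2) p3@(3,4) -> at (3,4): 1 [p3], cum=1
Step 4: p0@(5,4) p1@ESC p2@(3,3) p3@ESC -> at (3,4): 0 [-], cum=1
Step 5: p0@ESC p1@ESC p2@(3,4) p3@ESC -> at (3,4): 1 [p2], cum=2
Step 6: p0@ESC p1@ESC p2@ESC p3@ESC -> at (3,4): 0 [-], cum=2
Total visits = 2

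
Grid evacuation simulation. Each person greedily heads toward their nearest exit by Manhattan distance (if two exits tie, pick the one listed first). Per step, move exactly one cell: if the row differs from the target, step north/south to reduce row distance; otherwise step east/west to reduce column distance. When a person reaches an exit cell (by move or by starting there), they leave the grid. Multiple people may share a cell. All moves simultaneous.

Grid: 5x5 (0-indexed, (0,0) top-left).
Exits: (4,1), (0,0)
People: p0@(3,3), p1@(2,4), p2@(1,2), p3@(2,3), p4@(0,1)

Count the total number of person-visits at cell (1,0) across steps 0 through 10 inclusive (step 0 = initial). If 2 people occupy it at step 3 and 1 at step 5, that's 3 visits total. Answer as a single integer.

Step 0: p0@(3,3) p1@(2,4) p2@(1,2) p3@(2,3) p4@(0,1) -> at (1,0): 0 [-], cum=0
Step 1: p0@(4,3) p1@(3,4) p2@(0,2) p3@(3,3) p4@ESC -> at (1,0): 0 [-], cum=0
Step 2: p0@(4,2) p1@(4,4) p2@(0,1) p3@(4,3) p4@ESC -> at (1,0): 0 [-], cum=0
Step 3: p0@ESC p1@(4,3) p2@ESC p3@(4,2) p4@ESC -> at (1,0): 0 [-], cum=0
Step 4: p0@ESC p1@(4,2) p2@ESC p3@ESC p4@ESC -> at (1,0): 0 [-], cum=0
Step 5: p0@ESC p1@ESC p2@ESC p3@ESC p4@ESC -> at (1,0): 0 [-], cum=0
Total visits = 0

Answer: 0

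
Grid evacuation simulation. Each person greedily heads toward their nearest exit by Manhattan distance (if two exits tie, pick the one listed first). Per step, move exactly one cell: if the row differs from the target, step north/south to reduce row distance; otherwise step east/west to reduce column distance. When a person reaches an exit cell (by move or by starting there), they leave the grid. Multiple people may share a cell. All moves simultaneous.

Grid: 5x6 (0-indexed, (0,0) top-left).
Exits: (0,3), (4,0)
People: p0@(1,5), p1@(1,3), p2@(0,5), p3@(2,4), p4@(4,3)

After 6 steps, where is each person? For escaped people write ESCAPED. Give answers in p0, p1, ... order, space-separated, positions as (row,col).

Step 1: p0:(1,5)->(0,5) | p1:(1,3)->(0,3)->EXIT | p2:(0,5)->(0,4) | p3:(2,4)->(1,4) | p4:(4,3)->(4,2)
Step 2: p0:(0,5)->(0,4) | p1:escaped | p2:(0,4)->(0,3)->EXIT | p3:(1,4)->(0,4) | p4:(4,2)->(4,1)
Step 3: p0:(0,4)->(0,3)->EXIT | p1:escaped | p2:escaped | p3:(0,4)->(0,3)->EXIT | p4:(4,1)->(4,0)->EXIT

ESCAPED ESCAPED ESCAPED ESCAPED ESCAPED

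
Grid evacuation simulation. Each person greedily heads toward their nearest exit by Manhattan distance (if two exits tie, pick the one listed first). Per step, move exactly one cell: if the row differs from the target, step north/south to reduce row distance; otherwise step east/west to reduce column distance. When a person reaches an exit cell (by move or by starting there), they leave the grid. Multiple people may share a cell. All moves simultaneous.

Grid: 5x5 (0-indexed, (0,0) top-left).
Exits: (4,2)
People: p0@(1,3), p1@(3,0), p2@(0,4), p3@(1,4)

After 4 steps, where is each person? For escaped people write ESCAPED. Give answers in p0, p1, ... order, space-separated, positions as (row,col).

Step 1: p0:(1,3)->(2,3) | p1:(3,0)->(4,0) | p2:(0,4)->(1,4) | p3:(1,4)->(2,4)
Step 2: p0:(2,3)->(3,3) | p1:(4,0)->(4,1) | p2:(1,4)->(2,4) | p3:(2,4)->(3,4)
Step 3: p0:(3,3)->(4,3) | p1:(4,1)->(4,2)->EXIT | p2:(2,4)->(3,4) | p3:(3,4)->(4,4)
Step 4: p0:(4,3)->(4,2)->EXIT | p1:escaped | p2:(3,4)->(4,4) | p3:(4,4)->(4,3)

ESCAPED ESCAPED (4,4) (4,3)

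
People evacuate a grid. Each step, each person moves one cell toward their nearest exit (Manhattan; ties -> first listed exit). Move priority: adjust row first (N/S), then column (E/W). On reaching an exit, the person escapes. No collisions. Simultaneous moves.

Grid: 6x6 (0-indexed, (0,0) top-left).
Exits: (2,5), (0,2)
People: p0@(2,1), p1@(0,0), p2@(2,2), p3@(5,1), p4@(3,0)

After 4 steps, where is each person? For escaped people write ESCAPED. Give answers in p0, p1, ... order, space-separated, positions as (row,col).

Step 1: p0:(2,1)->(1,1) | p1:(0,0)->(0,1) | p2:(2,2)->(1,2) | p3:(5,1)->(4,1) | p4:(3,0)->(2,0)
Step 2: p0:(1,1)->(0,1) | p1:(0,1)->(0,2)->EXIT | p2:(1,2)->(0,2)->EXIT | p3:(4,1)->(3,1) | p4:(2,0)->(1,0)
Step 3: p0:(0,1)->(0,2)->EXIT | p1:escaped | p2:escaped | p3:(3,1)->(2,1) | p4:(1,0)->(0,0)
Step 4: p0:escaped | p1:escaped | p2:escaped | p3:(2,1)->(1,1) | p4:(0,0)->(0,1)

ESCAPED ESCAPED ESCAPED (1,1) (0,1)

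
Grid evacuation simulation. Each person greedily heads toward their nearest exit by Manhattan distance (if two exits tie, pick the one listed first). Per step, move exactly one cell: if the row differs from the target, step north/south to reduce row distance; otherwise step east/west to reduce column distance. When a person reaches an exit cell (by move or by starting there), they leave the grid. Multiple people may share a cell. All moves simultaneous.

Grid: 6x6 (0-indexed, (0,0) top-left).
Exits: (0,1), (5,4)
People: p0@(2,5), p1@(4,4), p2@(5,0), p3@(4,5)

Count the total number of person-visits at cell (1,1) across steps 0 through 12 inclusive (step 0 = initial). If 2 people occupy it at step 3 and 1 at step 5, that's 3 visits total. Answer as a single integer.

Answer: 0

Derivation:
Step 0: p0@(2,5) p1@(4,4) p2@(5,0) p3@(4,5) -> at (1,1): 0 [-], cum=0
Step 1: p0@(3,5) p1@ESC p2@(5,1) p3@(5,5) -> at (1,1): 0 [-], cum=0
Step 2: p0@(4,5) p1@ESC p2@(5,2) p3@ESC -> at (1,1): 0 [-], cum=0
Step 3: p0@(5,5) p1@ESC p2@(5,3) p3@ESC -> at (1,1): 0 [-], cum=0
Step 4: p0@ESC p1@ESC p2@ESC p3@ESC -> at (1,1): 0 [-], cum=0
Total visits = 0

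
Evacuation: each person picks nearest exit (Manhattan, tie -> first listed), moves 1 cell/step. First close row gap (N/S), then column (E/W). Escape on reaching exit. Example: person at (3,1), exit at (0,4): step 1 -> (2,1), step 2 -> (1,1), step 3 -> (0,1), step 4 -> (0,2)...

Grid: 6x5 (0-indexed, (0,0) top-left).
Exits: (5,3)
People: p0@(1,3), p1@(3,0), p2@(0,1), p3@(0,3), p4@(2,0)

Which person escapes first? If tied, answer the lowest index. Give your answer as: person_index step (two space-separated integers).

Step 1: p0:(1,3)->(2,3) | p1:(3,0)->(4,0) | p2:(0,1)->(1,1) | p3:(0,3)->(1,3) | p4:(2,0)->(3,0)
Step 2: p0:(2,3)->(3,3) | p1:(4,0)->(5,0) | p2:(1,1)->(2,1) | p3:(1,3)->(2,3) | p4:(3,0)->(4,0)
Step 3: p0:(3,3)->(4,3) | p1:(5,0)->(5,1) | p2:(2,1)->(3,1) | p3:(2,3)->(3,3) | p4:(4,0)->(5,0)
Step 4: p0:(4,3)->(5,3)->EXIT | p1:(5,1)->(5,2) | p2:(3,1)->(4,1) | p3:(3,3)->(4,3) | p4:(5,0)->(5,1)
Step 5: p0:escaped | p1:(5,2)->(5,3)->EXIT | p2:(4,1)->(5,1) | p3:(4,3)->(5,3)->EXIT | p4:(5,1)->(5,2)
Step 6: p0:escaped | p1:escaped | p2:(5,1)->(5,2) | p3:escaped | p4:(5,2)->(5,3)->EXIT
Step 7: p0:escaped | p1:escaped | p2:(5,2)->(5,3)->EXIT | p3:escaped | p4:escaped
Exit steps: [4, 5, 7, 5, 6]
First to escape: p0 at step 4

Answer: 0 4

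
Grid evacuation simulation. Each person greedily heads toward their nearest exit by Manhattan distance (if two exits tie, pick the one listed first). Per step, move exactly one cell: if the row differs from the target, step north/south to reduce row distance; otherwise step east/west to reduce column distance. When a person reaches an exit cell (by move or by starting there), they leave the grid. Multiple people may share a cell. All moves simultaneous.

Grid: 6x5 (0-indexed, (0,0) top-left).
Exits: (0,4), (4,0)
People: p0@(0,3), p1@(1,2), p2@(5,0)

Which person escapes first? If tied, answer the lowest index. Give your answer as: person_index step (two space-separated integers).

Answer: 0 1

Derivation:
Step 1: p0:(0,3)->(0,4)->EXIT | p1:(1,2)->(0,2) | p2:(5,0)->(4,0)->EXIT
Step 2: p0:escaped | p1:(0,2)->(0,3) | p2:escaped
Step 3: p0:escaped | p1:(0,3)->(0,4)->EXIT | p2:escaped
Exit steps: [1, 3, 1]
First to escape: p0 at step 1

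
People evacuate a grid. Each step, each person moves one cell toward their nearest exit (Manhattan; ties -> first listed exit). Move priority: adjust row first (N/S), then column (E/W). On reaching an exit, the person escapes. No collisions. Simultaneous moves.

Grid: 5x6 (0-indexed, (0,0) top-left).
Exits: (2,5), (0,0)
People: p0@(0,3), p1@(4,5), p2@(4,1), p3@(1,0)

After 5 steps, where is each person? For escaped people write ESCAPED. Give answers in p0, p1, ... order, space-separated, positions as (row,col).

Step 1: p0:(0,3)->(0,2) | p1:(4,5)->(3,5) | p2:(4,1)->(3,1) | p3:(1,0)->(0,0)->EXIT
Step 2: p0:(0,2)->(0,1) | p1:(3,5)->(2,5)->EXIT | p2:(3,1)->(2,1) | p3:escaped
Step 3: p0:(0,1)->(0,0)->EXIT | p1:escaped | p2:(2,1)->(1,1) | p3:escaped
Step 4: p0:escaped | p1:escaped | p2:(1,1)->(0,1) | p3:escaped
Step 5: p0:escaped | p1:escaped | p2:(0,1)->(0,0)->EXIT | p3:escaped

ESCAPED ESCAPED ESCAPED ESCAPED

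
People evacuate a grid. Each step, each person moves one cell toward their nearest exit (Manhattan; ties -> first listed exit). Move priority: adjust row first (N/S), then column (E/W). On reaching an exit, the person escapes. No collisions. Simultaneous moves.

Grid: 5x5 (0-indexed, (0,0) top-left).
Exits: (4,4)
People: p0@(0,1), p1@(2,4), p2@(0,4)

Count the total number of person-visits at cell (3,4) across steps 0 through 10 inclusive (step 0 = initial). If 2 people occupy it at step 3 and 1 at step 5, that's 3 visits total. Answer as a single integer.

Answer: 2

Derivation:
Step 0: p0@(0,1) p1@(2,4) p2@(0,4) -> at (3,4): 0 [-], cum=0
Step 1: p0@(1,1) p1@(3,4) p2@(1,4) -> at (3,4): 1 [p1], cum=1
Step 2: p0@(2,1) p1@ESC p2@(2,4) -> at (3,4): 0 [-], cum=1
Step 3: p0@(3,1) p1@ESC p2@(3,4) -> at (3,4): 1 [p2], cum=2
Step 4: p0@(4,1) p1@ESC p2@ESC -> at (3,4): 0 [-], cum=2
Step 5: p0@(4,2) p1@ESC p2@ESC -> at (3,4): 0 [-], cum=2
Step 6: p0@(4,3) p1@ESC p2@ESC -> at (3,4): 0 [-], cum=2
Step 7: p0@ESC p1@ESC p2@ESC -> at (3,4): 0 [-], cum=2
Total visits = 2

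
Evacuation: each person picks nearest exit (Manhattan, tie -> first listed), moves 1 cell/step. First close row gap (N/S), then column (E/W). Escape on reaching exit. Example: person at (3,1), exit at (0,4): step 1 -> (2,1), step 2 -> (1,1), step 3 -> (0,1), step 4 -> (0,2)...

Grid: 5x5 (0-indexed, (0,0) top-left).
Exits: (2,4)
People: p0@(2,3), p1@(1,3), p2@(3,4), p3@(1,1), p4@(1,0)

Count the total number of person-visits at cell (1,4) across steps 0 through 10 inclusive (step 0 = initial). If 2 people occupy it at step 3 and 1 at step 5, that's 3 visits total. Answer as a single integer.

Step 0: p0@(2,3) p1@(1,3) p2@(3,4) p3@(1,1) p4@(1,0) -> at (1,4): 0 [-], cum=0
Step 1: p0@ESC p1@(2,3) p2@ESC p3@(2,1) p4@(2,0) -> at (1,4): 0 [-], cum=0
Step 2: p0@ESC p1@ESC p2@ESC p3@(2,2) p4@(2,1) -> at (1,4): 0 [-], cum=0
Step 3: p0@ESC p1@ESC p2@ESC p3@(2,3) p4@(2,2) -> at (1,4): 0 [-], cum=0
Step 4: p0@ESC p1@ESC p2@ESC p3@ESC p4@(2,3) -> at (1,4): 0 [-], cum=0
Step 5: p0@ESC p1@ESC p2@ESC p3@ESC p4@ESC -> at (1,4): 0 [-], cum=0
Total visits = 0

Answer: 0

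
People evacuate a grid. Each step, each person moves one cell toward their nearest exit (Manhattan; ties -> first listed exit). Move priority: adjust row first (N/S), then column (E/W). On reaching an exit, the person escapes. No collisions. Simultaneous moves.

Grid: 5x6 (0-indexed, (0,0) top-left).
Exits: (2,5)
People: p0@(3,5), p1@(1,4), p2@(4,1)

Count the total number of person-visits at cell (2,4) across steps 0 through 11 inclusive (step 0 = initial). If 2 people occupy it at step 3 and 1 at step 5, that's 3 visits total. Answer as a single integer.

Step 0: p0@(3,5) p1@(1,4) p2@(4,1) -> at (2,4): 0 [-], cum=0
Step 1: p0@ESC p1@(2,4) p2@(3,1) -> at (2,4): 1 [p1], cum=1
Step 2: p0@ESC p1@ESC p2@(2,1) -> at (2,4): 0 [-], cum=1
Step 3: p0@ESC p1@ESC p2@(2,2) -> at (2,4): 0 [-], cum=1
Step 4: p0@ESC p1@ESC p2@(2,3) -> at (2,4): 0 [-], cum=1
Step 5: p0@ESC p1@ESC p2@(2,4) -> at (2,4): 1 [p2], cum=2
Step 6: p0@ESC p1@ESC p2@ESC -> at (2,4): 0 [-], cum=2
Total visits = 2

Answer: 2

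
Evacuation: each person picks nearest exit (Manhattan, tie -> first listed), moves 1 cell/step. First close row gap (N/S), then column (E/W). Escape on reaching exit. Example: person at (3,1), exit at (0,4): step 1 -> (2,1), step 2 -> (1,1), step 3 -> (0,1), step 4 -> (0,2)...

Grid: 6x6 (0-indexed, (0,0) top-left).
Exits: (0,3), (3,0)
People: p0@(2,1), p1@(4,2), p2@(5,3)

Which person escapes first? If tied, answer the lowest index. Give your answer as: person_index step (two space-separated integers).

Step 1: p0:(2,1)->(3,1) | p1:(4,2)->(3,2) | p2:(5,3)->(4,3)
Step 2: p0:(3,1)->(3,0)->EXIT | p1:(3,2)->(3,1) | p2:(4,3)->(3,3)
Step 3: p0:escaped | p1:(3,1)->(3,0)->EXIT | p2:(3,3)->(2,3)
Step 4: p0:escaped | p1:escaped | p2:(2,3)->(1,3)
Step 5: p0:escaped | p1:escaped | p2:(1,3)->(0,3)->EXIT
Exit steps: [2, 3, 5]
First to escape: p0 at step 2

Answer: 0 2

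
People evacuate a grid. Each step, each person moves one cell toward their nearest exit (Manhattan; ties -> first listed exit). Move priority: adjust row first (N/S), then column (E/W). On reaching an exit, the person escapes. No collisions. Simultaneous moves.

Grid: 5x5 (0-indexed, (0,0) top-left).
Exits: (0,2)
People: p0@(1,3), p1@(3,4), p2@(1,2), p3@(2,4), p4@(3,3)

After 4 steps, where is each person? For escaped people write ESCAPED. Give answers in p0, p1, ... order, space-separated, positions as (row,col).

Step 1: p0:(1,3)->(0,3) | p1:(3,4)->(2,4) | p2:(1,2)->(0,2)->EXIT | p3:(2,4)->(1,4) | p4:(3,3)->(2,3)
Step 2: p0:(0,3)->(0,2)->EXIT | p1:(2,4)->(1,4) | p2:escaped | p3:(1,4)->(0,4) | p4:(2,3)->(1,3)
Step 3: p0:escaped | p1:(1,4)->(0,4) | p2:escaped | p3:(0,4)->(0,3) | p4:(1,3)->(0,3)
Step 4: p0:escaped | p1:(0,4)->(0,3) | p2:escaped | p3:(0,3)->(0,2)->EXIT | p4:(0,3)->(0,2)->EXIT

ESCAPED (0,3) ESCAPED ESCAPED ESCAPED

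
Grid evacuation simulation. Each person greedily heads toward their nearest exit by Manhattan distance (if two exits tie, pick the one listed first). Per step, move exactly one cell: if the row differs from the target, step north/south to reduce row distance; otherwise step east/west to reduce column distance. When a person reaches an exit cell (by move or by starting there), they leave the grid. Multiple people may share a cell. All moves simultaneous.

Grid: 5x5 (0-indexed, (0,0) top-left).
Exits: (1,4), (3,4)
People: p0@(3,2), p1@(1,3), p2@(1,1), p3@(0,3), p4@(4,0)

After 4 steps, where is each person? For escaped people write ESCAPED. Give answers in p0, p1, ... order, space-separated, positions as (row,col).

Step 1: p0:(3,2)->(3,3) | p1:(1,3)->(1,4)->EXIT | p2:(1,1)->(1,2) | p3:(0,3)->(1,3) | p4:(4,0)->(3,0)
Step 2: p0:(3,3)->(3,4)->EXIT | p1:escaped | p2:(1,2)->(1,3) | p3:(1,3)->(1,4)->EXIT | p4:(3,0)->(3,1)
Step 3: p0:escaped | p1:escaped | p2:(1,3)->(1,4)->EXIT | p3:escaped | p4:(3,1)->(3,2)
Step 4: p0:escaped | p1:escaped | p2:escaped | p3:escaped | p4:(3,2)->(3,3)

ESCAPED ESCAPED ESCAPED ESCAPED (3,3)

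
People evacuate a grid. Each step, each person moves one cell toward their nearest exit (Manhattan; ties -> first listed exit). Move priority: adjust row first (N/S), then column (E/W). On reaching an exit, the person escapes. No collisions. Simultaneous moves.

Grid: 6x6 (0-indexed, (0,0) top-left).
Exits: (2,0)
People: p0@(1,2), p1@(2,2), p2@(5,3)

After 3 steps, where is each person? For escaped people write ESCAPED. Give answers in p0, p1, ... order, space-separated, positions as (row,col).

Step 1: p0:(1,2)->(2,2) | p1:(2,2)->(2,1) | p2:(5,3)->(4,3)
Step 2: p0:(2,2)->(2,1) | p1:(2,1)->(2,0)->EXIT | p2:(4,3)->(3,3)
Step 3: p0:(2,1)->(2,0)->EXIT | p1:escaped | p2:(3,3)->(2,3)

ESCAPED ESCAPED (2,3)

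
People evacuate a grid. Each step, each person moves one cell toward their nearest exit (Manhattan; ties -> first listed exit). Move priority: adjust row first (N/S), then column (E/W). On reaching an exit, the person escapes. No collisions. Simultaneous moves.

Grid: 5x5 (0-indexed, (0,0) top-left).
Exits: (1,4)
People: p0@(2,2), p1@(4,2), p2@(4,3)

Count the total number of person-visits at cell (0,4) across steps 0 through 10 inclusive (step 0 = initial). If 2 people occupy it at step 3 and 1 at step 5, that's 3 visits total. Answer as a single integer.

Step 0: p0@(2,2) p1@(4,2) p2@(4,3) -> at (0,4): 0 [-], cum=0
Step 1: p0@(1,2) p1@(3,2) p2@(3,3) -> at (0,4): 0 [-], cum=0
Step 2: p0@(1,3) p1@(2,2) p2@(2,3) -> at (0,4): 0 [-], cum=0
Step 3: p0@ESC p1@(1,2) p2@(1,3) -> at (0,4): 0 [-], cum=0
Step 4: p0@ESC p1@(1,3) p2@ESC -> at (0,4): 0 [-], cum=0
Step 5: p0@ESC p1@ESC p2@ESC -> at (0,4): 0 [-], cum=0
Total visits = 0

Answer: 0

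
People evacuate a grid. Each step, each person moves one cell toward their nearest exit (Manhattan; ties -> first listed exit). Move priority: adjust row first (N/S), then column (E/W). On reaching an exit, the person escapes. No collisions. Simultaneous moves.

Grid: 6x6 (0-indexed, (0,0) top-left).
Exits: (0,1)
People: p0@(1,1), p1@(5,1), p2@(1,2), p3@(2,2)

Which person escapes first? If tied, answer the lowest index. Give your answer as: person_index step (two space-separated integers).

Answer: 0 1

Derivation:
Step 1: p0:(1,1)->(0,1)->EXIT | p1:(5,1)->(4,1) | p2:(1,2)->(0,2) | p3:(2,2)->(1,2)
Step 2: p0:escaped | p1:(4,1)->(3,1) | p2:(0,2)->(0,1)->EXIT | p3:(1,2)->(0,2)
Step 3: p0:escaped | p1:(3,1)->(2,1) | p2:escaped | p3:(0,2)->(0,1)->EXIT
Step 4: p0:escaped | p1:(2,1)->(1,1) | p2:escaped | p3:escaped
Step 5: p0:escaped | p1:(1,1)->(0,1)->EXIT | p2:escaped | p3:escaped
Exit steps: [1, 5, 2, 3]
First to escape: p0 at step 1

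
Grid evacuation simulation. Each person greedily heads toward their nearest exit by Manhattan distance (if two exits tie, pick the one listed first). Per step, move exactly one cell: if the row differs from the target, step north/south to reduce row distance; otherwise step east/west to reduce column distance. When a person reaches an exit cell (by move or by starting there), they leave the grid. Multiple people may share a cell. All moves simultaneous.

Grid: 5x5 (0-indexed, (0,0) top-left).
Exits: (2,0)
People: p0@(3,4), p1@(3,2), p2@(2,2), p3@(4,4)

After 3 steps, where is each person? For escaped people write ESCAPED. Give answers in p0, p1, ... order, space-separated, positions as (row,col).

Step 1: p0:(3,4)->(2,4) | p1:(3,2)->(2,2) | p2:(2,2)->(2,1) | p3:(4,4)->(3,4)
Step 2: p0:(2,4)->(2,3) | p1:(2,2)->(2,1) | p2:(2,1)->(2,0)->EXIT | p3:(3,4)->(2,4)
Step 3: p0:(2,3)->(2,2) | p1:(2,1)->(2,0)->EXIT | p2:escaped | p3:(2,4)->(2,3)

(2,2) ESCAPED ESCAPED (2,3)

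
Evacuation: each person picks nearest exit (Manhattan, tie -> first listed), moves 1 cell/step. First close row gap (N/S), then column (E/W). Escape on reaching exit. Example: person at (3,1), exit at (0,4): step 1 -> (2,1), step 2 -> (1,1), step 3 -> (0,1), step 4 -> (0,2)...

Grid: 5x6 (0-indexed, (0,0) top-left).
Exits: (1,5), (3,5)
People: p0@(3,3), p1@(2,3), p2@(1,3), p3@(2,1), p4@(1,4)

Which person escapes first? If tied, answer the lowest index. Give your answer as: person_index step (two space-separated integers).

Step 1: p0:(3,3)->(3,4) | p1:(2,3)->(1,3) | p2:(1,3)->(1,4) | p3:(2,1)->(1,1) | p4:(1,4)->(1,5)->EXIT
Step 2: p0:(3,4)->(3,5)->EXIT | p1:(1,3)->(1,4) | p2:(1,4)->(1,5)->EXIT | p3:(1,1)->(1,2) | p4:escaped
Step 3: p0:escaped | p1:(1,4)->(1,5)->EXIT | p2:escaped | p3:(1,2)->(1,3) | p4:escaped
Step 4: p0:escaped | p1:escaped | p2:escaped | p3:(1,3)->(1,4) | p4:escaped
Step 5: p0:escaped | p1:escaped | p2:escaped | p3:(1,4)->(1,5)->EXIT | p4:escaped
Exit steps: [2, 3, 2, 5, 1]
First to escape: p4 at step 1

Answer: 4 1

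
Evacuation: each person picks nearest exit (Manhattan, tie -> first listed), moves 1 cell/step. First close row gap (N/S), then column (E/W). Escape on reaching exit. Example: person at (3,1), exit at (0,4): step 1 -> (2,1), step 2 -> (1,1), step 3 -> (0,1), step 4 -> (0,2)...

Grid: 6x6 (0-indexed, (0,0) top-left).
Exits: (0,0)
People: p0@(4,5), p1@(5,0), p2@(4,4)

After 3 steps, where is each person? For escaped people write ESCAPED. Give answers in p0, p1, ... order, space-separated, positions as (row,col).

Step 1: p0:(4,5)->(3,5) | p1:(5,0)->(4,0) | p2:(4,4)->(3,4)
Step 2: p0:(3,5)->(2,5) | p1:(4,0)->(3,0) | p2:(3,4)->(2,4)
Step 3: p0:(2,5)->(1,5) | p1:(3,0)->(2,0) | p2:(2,4)->(1,4)

(1,5) (2,0) (1,4)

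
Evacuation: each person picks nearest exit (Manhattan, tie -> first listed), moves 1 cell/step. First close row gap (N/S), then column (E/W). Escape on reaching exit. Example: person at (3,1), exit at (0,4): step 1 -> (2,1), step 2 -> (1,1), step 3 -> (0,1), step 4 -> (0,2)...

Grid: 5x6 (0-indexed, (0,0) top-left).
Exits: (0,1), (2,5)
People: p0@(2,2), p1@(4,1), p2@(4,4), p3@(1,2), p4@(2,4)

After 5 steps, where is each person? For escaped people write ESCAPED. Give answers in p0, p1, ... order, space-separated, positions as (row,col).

Step 1: p0:(2,2)->(1,2) | p1:(4,1)->(3,1) | p2:(4,4)->(3,4) | p3:(1,2)->(0,2) | p4:(2,4)->(2,5)->EXIT
Step 2: p0:(1,2)->(0,2) | p1:(3,1)->(2,1) | p2:(3,4)->(2,4) | p3:(0,2)->(0,1)->EXIT | p4:escaped
Step 3: p0:(0,2)->(0,1)->EXIT | p1:(2,1)->(1,1) | p2:(2,4)->(2,5)->EXIT | p3:escaped | p4:escaped
Step 4: p0:escaped | p1:(1,1)->(0,1)->EXIT | p2:escaped | p3:escaped | p4:escaped

ESCAPED ESCAPED ESCAPED ESCAPED ESCAPED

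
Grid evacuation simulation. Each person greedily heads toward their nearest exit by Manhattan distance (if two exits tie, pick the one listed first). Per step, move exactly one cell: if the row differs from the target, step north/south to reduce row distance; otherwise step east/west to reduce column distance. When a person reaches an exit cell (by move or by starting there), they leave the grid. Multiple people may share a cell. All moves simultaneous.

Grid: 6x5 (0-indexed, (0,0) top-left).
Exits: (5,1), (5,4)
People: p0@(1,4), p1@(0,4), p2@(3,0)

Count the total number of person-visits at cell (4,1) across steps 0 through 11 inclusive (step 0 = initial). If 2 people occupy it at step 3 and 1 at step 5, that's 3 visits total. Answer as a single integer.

Step 0: p0@(1,4) p1@(0,4) p2@(3,0) -> at (4,1): 0 [-], cum=0
Step 1: p0@(2,4) p1@(1,4) p2@(4,0) -> at (4,1): 0 [-], cum=0
Step 2: p0@(3,4) p1@(2,4) p2@(5,0) -> at (4,1): 0 [-], cum=0
Step 3: p0@(4,4) p1@(3,4) p2@ESC -> at (4,1): 0 [-], cum=0
Step 4: p0@ESC p1@(4,4) p2@ESC -> at (4,1): 0 [-], cum=0
Step 5: p0@ESC p1@ESC p2@ESC -> at (4,1): 0 [-], cum=0
Total visits = 0

Answer: 0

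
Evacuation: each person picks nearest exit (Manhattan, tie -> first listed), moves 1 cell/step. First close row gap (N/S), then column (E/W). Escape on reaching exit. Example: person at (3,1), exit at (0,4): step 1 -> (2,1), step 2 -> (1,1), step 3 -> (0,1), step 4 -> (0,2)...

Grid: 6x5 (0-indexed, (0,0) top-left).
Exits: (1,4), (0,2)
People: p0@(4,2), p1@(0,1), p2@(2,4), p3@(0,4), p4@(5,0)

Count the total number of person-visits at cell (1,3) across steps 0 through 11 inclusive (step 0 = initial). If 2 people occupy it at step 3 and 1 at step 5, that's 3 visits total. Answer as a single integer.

Step 0: p0@(4,2) p1@(0,1) p2@(2,4) p3@(0,4) p4@(5,0) -> at (1,3): 0 [-], cum=0
Step 1: p0@(3,2) p1@ESC p2@ESC p3@ESC p4@(4,0) -> at (1,3): 0 [-], cum=0
Step 2: p0@(2,2) p1@ESC p2@ESC p3@ESC p4@(3,0) -> at (1,3): 0 [-], cum=0
Step 3: p0@(1,2) p1@ESC p2@ESC p3@ESC p4@(2,0) -> at (1,3): 0 [-], cum=0
Step 4: p0@ESC p1@ESC p2@ESC p3@ESC p4@(1,0) -> at (1,3): 0 [-], cum=0
Step 5: p0@ESC p1@ESC p2@ESC p3@ESC p4@(0,0) -> at (1,3): 0 [-], cum=0
Step 6: p0@ESC p1@ESC p2@ESC p3@ESC p4@(0,1) -> at (1,3): 0 [-], cum=0
Step 7: p0@ESC p1@ESC p2@ESC p3@ESC p4@ESC -> at (1,3): 0 [-], cum=0
Total visits = 0

Answer: 0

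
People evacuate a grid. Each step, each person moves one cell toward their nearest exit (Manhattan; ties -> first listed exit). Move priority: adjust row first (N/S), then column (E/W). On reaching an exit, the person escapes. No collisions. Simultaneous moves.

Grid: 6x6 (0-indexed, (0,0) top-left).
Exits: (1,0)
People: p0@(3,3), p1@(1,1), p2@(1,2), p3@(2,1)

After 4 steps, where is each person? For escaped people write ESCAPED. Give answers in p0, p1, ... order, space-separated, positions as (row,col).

Step 1: p0:(3,3)->(2,3) | p1:(1,1)->(1,0)->EXIT | p2:(1,2)->(1,1) | p3:(2,1)->(1,1)
Step 2: p0:(2,3)->(1,3) | p1:escaped | p2:(1,1)->(1,0)->EXIT | p3:(1,1)->(1,0)->EXIT
Step 3: p0:(1,3)->(1,2) | p1:escaped | p2:escaped | p3:escaped
Step 4: p0:(1,2)->(1,1) | p1:escaped | p2:escaped | p3:escaped

(1,1) ESCAPED ESCAPED ESCAPED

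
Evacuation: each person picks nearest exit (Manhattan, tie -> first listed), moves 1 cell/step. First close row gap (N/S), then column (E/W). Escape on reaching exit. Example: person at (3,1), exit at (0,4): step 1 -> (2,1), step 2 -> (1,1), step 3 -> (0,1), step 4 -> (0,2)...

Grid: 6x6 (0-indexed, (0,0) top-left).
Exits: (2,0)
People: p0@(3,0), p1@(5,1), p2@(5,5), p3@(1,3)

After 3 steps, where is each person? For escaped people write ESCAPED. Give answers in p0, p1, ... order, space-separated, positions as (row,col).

Step 1: p0:(3,0)->(2,0)->EXIT | p1:(5,1)->(4,1) | p2:(5,5)->(4,5) | p3:(1,3)->(2,3)
Step 2: p0:escaped | p1:(4,1)->(3,1) | p2:(4,5)->(3,5) | p3:(2,3)->(2,2)
Step 3: p0:escaped | p1:(3,1)->(2,1) | p2:(3,5)->(2,5) | p3:(2,2)->(2,1)

ESCAPED (2,1) (2,5) (2,1)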